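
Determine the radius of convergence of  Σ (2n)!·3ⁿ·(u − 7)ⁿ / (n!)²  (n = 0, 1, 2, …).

Ratio test: |a_{n+1}/a_n| = (2n+1)·(2n+2)/(n+1)² · 3 → 12 as n → ∞.
Thus R = 1/(12) = 1/12.

R = 1/12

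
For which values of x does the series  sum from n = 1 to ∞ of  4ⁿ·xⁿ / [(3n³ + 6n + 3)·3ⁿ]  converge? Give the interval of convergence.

[-3/4, 3/4]

Ratio test: |a_{n+1}/a_n| = [(3n³ + 6n + 3)/(3(n+1)³ + 6(n+1) + 3)] · 4/3 → 4/3 as n → ∞.
Convergence for |x| · 4/3 < 1, i.e. |x| < 3/4. So R = 3/4.
Check x = 3/4: the terms are on the order of 1/n³, so the series converges absolutely by comparison with the p-series (p = 3 > 1).
Check x = -3/4: the terms are on the order of 1/n³, so the series converges absolutely by comparison with the p-series (p = 3 > 1).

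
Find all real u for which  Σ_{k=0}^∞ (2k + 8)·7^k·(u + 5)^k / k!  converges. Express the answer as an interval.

(−∞, ∞)

Apply the ratio test: |a_{k+1}| / |a_k| = (2(k+1) + 8)/(2k + 8) · 7 · 1/(k+1), which tends to 0 as k → ∞.
The ratio tends to 0 regardless of u, hence R = ∞.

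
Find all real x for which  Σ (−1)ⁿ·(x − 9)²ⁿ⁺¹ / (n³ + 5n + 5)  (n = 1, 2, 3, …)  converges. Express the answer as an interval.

Ratio test: |a_{n+1}/a_n| = (n³ + 5n + 5)/((n+1)³ + 5(n+1) + 5) → 1 as n → ∞.
Successive powers of (x − 9) differ by 2, so the series converges when |x − 9|² · 1 < 1, i.e. |x − 9| < √(1) = 1. So R = 1.
Check x = 10: the series is dominated by a constant times Σ 1/n³, which converges (p = 3 > 1).
When x = 8, the series is dominated by a constant times Σ 1/n³, which converges (p = 3 > 1).

[8, 10]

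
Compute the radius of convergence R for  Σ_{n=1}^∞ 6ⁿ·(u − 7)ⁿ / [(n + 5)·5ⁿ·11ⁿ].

The ratio of consecutive coefficients is [(n + 5)/((n+1) + 5)] · 6/(5·11) → 6/55.
The series converges when 6/55 · |u − 7| < 1, giving R = 55/6.

R = 55/6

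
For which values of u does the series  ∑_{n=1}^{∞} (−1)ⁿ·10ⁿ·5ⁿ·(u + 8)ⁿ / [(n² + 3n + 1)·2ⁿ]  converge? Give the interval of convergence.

[-201/25, -199/25]

The ratio of consecutive coefficients is [(n² + 3n + 1)/((n+1)² + 3(n+1) + 1)] · 10·5/2 → 25.
Thus R = 1/(25) = 1/25.
Check u = -199/25: the terms are on the order of 1/n², so the series converges absolutely by comparison with the p-series (p = 2 > 1).
Check u = -201/25: the series is dominated by a constant times Σ 1/n², which converges (p = 2 > 1).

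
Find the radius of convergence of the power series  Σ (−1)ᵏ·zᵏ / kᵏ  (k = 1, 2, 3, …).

Root test: |a_k|^(1/k) = 1/k → 0.
Since the k-th root of |a_k| tends to 0, the series converges for all real z; R = ∞.

R = ∞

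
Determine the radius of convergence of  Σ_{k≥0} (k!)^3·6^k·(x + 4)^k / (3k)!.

R = 9/2

Apply the ratio test: |a_{k+1}| / |a_k| = (k+1)³/[(3k+1)·(3k+2)·(3k+3)] · 6, which tends to 2/9 as k → ∞.
Convergence for |x + 4| · 2/9 < 1, i.e. |x + 4| < 9/2. So R = 9/2.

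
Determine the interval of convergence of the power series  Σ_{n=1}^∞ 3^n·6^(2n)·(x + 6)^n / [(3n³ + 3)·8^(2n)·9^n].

[-34/3, -2/3]

The ratio of consecutive coefficients is [(3n³ + 3)/(3(n+1)³ + 3)] · 3·36/(64·9) → 3/16.
Thus R = 1/(3/16) = 16/3.
Endpoint x = -2/3: absolute convergence follows by limit comparison with Σ 1/n³.
Endpoint x = -34/3: the terms are on the order of 1/n³, so the series converges absolutely by comparison with the p-series (p = 3 > 1).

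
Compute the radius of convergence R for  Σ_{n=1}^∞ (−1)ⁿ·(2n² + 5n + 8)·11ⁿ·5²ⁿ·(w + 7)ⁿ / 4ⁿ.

R = 4/275

The ratio of consecutive coefficients is [(2(n+1)² + 5(n+1) + 8)/(2n² + 5n + 8)] · 11·25/4 → 275/4.
Thus R = 1/(275/4) = 4/275.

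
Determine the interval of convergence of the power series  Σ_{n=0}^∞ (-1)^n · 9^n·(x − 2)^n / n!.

By the ratio test, |a_{n+1}/a_n| = 9 · 1/(n+1) → 0.
The ratio tends to 0 regardless of x, hence R = ∞.

(−∞, ∞)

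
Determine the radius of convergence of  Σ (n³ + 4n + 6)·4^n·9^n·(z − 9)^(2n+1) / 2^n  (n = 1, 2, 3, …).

The ratio of consecutive coefficients is [((n+1)³ + 4(n+1) + 6)/(n³ + 4n + 6)] · 4·9/2 → 18.
Since the exponent of (z − 9) increases by 2 each term, convergence requires |z − 9|² < 1/18, hence R = √2/6.

R = √2/6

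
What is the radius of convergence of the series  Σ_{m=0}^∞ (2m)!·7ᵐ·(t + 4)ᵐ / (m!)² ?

R = 1/28

Ratio test: |a_{m+1}/a_m| = (2m+1)·(2m+2)/(m+1)² · 7 → 28 as m → ∞.
The series converges when 28 · |t + 4| < 1, giving R = 1/28.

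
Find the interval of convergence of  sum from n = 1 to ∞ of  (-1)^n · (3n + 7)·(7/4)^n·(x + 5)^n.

(-39/7, -31/7)

Ratio test: |a_{n+1}/a_n| = [(3(n+1) + 7)/(3n + 7)] · 7/4 → 7/4 as n → ∞.
The series converges when 7/4 · |x + 5| < 1, giving R = 4/7.
Check x = -31/7: the terms have absolute value of order n, which does not tend to 0, so the series diverges by the divergence test.
Check x = -39/7: the terms do not tend to 0, so the series diverges.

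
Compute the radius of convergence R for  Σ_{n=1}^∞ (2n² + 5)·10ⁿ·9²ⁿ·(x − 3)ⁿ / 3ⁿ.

R = 1/270

The ratio of consecutive coefficients is [(2(n+1)² + 5)/(2n² + 5)] · 10·81/3 → 270.
The series converges when 270 · |x − 3| < 1, giving R = 1/270.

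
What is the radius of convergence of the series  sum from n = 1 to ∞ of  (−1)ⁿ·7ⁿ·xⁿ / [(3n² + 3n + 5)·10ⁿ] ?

R = 10/7

By the ratio test, |a_{n+1}/a_n| = [(3n² + 3n + 5)/(3(n+1)² + 3(n+1) + 5)] · 7/10 → 7/10.
The series converges when 7/10 · |x| < 1, giving R = 10/7.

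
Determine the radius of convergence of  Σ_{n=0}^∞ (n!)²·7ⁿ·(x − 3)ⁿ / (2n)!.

By the ratio test, |a_{n+1}/a_n| = (n+1)²/[(2n+1)·(2n+2)] · 7 → 7/4.
Thus R = 1/(7/4) = 4/7.

R = 4/7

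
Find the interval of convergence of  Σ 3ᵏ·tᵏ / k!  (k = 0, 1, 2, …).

(−∞, ∞)

Ratio test: |a_{k+1}/a_k| = 3 · 1/(k+1) → 0 as k → ∞.
Since the limit is 0 < 1 for every t, the series converges on all of ℝ and R = ∞.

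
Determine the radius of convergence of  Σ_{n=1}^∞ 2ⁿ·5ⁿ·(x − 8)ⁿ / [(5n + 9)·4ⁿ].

Apply the ratio test: |a_{n+1}| / |a_n| = [(5n + 9)/(5(n+1) + 9)] · 2·5/4, which tends to 5/2 as n → ∞.
Convergence for |x − 8| · 5/2 < 1, i.e. |x − 8| < 2/5. So R = 2/5.

R = 2/5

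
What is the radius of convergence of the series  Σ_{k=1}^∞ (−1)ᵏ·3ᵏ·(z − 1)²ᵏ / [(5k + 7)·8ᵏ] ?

R = 2√6/3

Ratio test: |a_{k+1}/a_k| = [(5k + 7)/(5(k+1) + 7)] · 3/8 → 3/8 as k → ∞.
Successive powers of (z − 1) differ by 2, so the series converges when |z − 1|² · 3/8 < 1, i.e. |z − 1| < √(8/3). So R = 2√6/3.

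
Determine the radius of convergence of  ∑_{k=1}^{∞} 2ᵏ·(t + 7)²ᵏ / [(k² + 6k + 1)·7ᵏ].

R = √14/2

By the ratio test, |a_{k+1}/a_k| = [(k² + 6k + 1)/((k+1)² + 6(k+1) + 1)] · 2/7 → 2/7.
Since the exponent of (t + 7) increases by 2 each term, convergence requires |t + 7|² < 7/2, hence R = √14/2.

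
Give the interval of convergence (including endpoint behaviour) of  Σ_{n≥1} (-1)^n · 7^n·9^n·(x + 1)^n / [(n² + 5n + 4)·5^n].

[-68/63, -58/63]

By the ratio test, |a_{n+1}/a_n| = [(n² + 5n + 4)/((n+1)² + 5(n+1) + 4)] · 7·9/5 → 63/5.
Convergence for |x + 1| · 63/5 < 1, i.e. |x + 1| < 5/63. So R = 5/63.
Endpoint x = -58/63: the series is dominated by a constant times Σ 1/n², which converges (p = 2 > 1).
At x = -68/63: the series is dominated by a constant times Σ 1/n², which converges (p = 2 > 1).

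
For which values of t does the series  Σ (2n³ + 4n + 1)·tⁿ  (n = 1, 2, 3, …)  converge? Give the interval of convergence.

(-1, 1)

By the ratio test, |a_{n+1}/a_n| = (2(n+1)³ + 4(n+1) + 1)/(2n³ + 4n + 1) → 1.
Convergence for |t| < 1, so R = 1.
Check t = 1: the terms have absolute value of order n³, which does not tend to 0, so the series diverges by the divergence test.
Endpoint t = -1: the terms have absolute value of order n³, which does not tend to 0, so the series diverges by the divergence test.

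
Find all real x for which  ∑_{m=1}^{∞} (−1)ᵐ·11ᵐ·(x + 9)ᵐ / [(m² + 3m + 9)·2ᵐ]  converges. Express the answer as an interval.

The ratio of consecutive coefficients is [(m² + 3m + 9)/((m+1)² + 3(m+1) + 9)] · 11/2 → 11/2.
Thus R = 1/(11/2) = 2/11.
At x = -97/11: the series is dominated by a constant times Σ 1/m², which converges (p = 2 > 1).
Endpoint x = -101/11: the series is dominated by a constant times Σ 1/m², which converges (p = 2 > 1).

[-101/11, -97/11]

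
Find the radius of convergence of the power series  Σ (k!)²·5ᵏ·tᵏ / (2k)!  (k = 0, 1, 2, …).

By the ratio test, |a_{k+1}/a_k| = (k+1)²/[(2k+1)·(2k+2)] · 5 → 5/4.
The series converges when 5/4 · |t| < 1, giving R = 4/5.

R = 4/5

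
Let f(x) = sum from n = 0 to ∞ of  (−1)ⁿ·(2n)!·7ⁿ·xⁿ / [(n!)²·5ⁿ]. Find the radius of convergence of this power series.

Apply the ratio test: |a_{n+1}| / |a_n| = (2n+1)·(2n+2)/(n+1)² · 7/5, which tends to 28/5 as n → ∞.
The series converges when 28/5 · |x| < 1, giving R = 5/28.

R = 5/28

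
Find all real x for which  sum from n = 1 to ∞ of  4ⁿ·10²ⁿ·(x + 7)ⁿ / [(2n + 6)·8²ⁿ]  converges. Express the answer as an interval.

[-179/25, -171/25)

Ratio test: |a_{n+1}/a_n| = [(2n + 6)/(2(n+1) + 6)] · 4·100/64 → 25/4 as n → ∞.
Thus R = 1/(25/4) = 4/25.
At x = -171/25: the terms behave like c/n; limit comparison with the harmonic series gives divergence.
Check x = -179/25: an alternating series whose terms decrease to 0 in absolute value, so it converges by the Leibniz criterion.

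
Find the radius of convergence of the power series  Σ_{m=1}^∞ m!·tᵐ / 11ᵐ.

R = 0

Apply the ratio test: |a_{m+1}| / |a_m| = (m+1) · 1/11, which tends to ∞ as m → ∞.
Since the ratio → ∞, the series diverges for every t ≠ 0, and R = 0.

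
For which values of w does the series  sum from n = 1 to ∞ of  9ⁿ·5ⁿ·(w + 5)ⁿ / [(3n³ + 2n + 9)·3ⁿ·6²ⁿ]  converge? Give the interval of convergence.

The ratio of consecutive coefficients is [(3n³ + 2n + 9)/(3(n+1)³ + 2(n+1) + 9)] · 9·5/(3·36) → 5/12.
Thus R = 1/(5/12) = 12/5.
At w = -13/5: the terms are on the order of 1/n³, so the series converges absolutely by comparison with the p-series (p = 3 > 1).
When w = -37/5, the series is dominated by a constant times Σ 1/n³, which converges (p = 3 > 1).

[-37/5, -13/5]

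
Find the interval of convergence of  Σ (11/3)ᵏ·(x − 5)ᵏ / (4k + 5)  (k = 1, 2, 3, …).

By the ratio test, |a_{k+1}/a_k| = [(4k + 5)/(4(k+1) + 5)] · 11/3 → 11/3.
Hence the series converges for |x − 5| < 1/(11/3) = 3/11, so the radius of convergence is 3/11.
When x = 58/11, comparison with the harmonic series Σ 1/k shows the series diverges.
When x = 52/11, an alternating series whose terms decrease to 0 in absolute value, so it converges by the Leibniz criterion.

[52/11, 58/11)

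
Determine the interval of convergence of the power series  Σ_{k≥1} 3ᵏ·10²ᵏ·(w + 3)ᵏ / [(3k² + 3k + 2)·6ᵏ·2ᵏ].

Apply the ratio test: |a_{k+1}| / |a_k| = [(3k² + 3k + 2)/(3(k+1)² + 3(k+1) + 2)] · 3·100/(6·2), which tends to 25 as k → ∞.
Convergence for |w + 3| · 25 < 1, i.e. |w + 3| < 1/25. So R = 1/25.
Check w = -74/25: absolute convergence follows by limit comparison with Σ 1/k².
Endpoint w = -76/25: the series is dominated by a constant times Σ 1/k², which converges (p = 2 > 1).

[-76/25, -74/25]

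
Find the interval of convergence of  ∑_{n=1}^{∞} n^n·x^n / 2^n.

By the Cauchy root test, |a_n|^(1/n) = n/2 → ∞.
The root grows without bound, so R = 0 (convergence only at x = 0).

{0}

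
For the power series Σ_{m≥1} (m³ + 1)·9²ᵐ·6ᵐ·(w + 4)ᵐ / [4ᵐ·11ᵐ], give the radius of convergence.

R = 22/243

Apply the ratio test: |a_{m+1}| / |a_m| = [((m+1)³ + 1)/(m³ + 1)] · 81·6/(4·11), which tends to 243/22 as m → ∞.
Convergence for |w + 4| · 243/22 < 1, i.e. |w + 4| < 22/243. So R = 22/243.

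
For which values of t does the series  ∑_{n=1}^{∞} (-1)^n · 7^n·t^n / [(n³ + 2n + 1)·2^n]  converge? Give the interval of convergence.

Ratio test: |a_{n+1}/a_n| = [(n³ + 2n + 1)/((n+1)³ + 2(n+1) + 1)] · 7/2 → 7/2 as n → ∞.
Convergence for |t| · 7/2 < 1, i.e. |t| < 2/7. So R = 2/7.
When t = 2/7, absolute convergence follows by limit comparison with Σ 1/n³.
When t = -2/7, absolute convergence follows by limit comparison with Σ 1/n³.

[-2/7, 2/7]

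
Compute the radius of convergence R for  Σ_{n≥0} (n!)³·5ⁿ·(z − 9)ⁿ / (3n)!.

The ratio of consecutive coefficients is (n+1)³/[(3n+1)·(3n+2)·(3n+3)] · 5 → 5/27.
The series converges when 5/27 · |z − 9| < 1, giving R = 27/5.

R = 27/5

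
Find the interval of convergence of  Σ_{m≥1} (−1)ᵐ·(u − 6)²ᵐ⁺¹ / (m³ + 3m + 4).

Apply the ratio test: |a_{m+1}| / |a_m| = (m³ + 3m + 4)/((m+1)³ + 3(m+1) + 4), which tends to 1 as m → ∞.
Writing y = (u − 6)², the series in y has radius 1, so |u − 6| < √(1) = 1 and R = 1.
Check u = 7: the terms are on the order of 1/m³, so the series converges absolutely by comparison with the p-series (p = 3 > 1).
Check u = 5: absolute convergence follows by limit comparison with Σ 1/m³.

[5, 7]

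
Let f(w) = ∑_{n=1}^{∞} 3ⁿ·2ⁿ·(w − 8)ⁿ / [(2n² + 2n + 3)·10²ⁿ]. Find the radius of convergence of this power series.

By the ratio test, |a_{n+1}/a_n| = [(2n² + 2n + 3)/(2(n+1)² + 2(n+1) + 3)] · 3·2/100 → 3/50.
Thus R = 1/(3/50) = 50/3.

R = 50/3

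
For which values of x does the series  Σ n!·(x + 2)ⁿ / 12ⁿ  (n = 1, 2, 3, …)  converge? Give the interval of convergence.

{-2}

By the ratio test, |a_{n+1}/a_n| = (n+1) · 1/12 → ∞.
The ratio grows without bound, so the series diverges whenever (x + 2) ≠ 0; it converges only at x = -2. R = 0.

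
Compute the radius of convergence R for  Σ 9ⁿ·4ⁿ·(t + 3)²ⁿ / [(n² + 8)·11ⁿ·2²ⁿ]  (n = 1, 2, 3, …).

The ratio of consecutive coefficients is [(n² + 8)/((n+1)² + 8)] · 9·4/(11·4) → 9/11.
Successive powers of (t + 3) differ by 2, so the series converges when |t + 3|² · 9/11 < 1, i.e. |t + 3| < √(11/9). So R = √11/3.

R = √11/3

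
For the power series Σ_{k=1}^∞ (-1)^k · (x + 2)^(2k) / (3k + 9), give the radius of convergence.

The ratio of consecutive coefficients is (3k + 9)/(3(k+1) + 9) → 1.
Since the exponent of (x + 2) increases by 2 each term, convergence requires |x + 2|² < 1, hence R = 1.

R = 1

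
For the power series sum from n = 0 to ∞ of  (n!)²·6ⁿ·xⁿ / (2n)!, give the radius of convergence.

Ratio test: |a_{n+1}/a_n| = (n+1)²/[(2n+1)·(2n+2)] · 6 → 3/2 as n → ∞.
Convergence for |x| · 3/2 < 1, i.e. |x| < 2/3. So R = 2/3.

R = 2/3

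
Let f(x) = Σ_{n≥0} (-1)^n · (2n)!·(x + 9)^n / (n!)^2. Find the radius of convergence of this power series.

R = 1/4

The ratio of consecutive coefficients is (2n+1)·(2n+2)/(n+1)² → 4.
Hence the series converges for |x + 9| < 1/(4) = 1/4, so the radius of convergence is 1/4.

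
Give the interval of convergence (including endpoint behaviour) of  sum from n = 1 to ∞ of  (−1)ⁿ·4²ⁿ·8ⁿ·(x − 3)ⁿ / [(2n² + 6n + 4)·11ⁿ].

By the ratio test, |a_{n+1}/a_n| = [(2n² + 6n + 4)/(2(n+1)² + 6(n+1) + 4)] · 16·8/11 → 128/11.
Thus R = 1/(128/11) = 11/128.
Endpoint x = 395/128: the terms are on the order of 1/n², so the series converges absolutely by comparison with the p-series (p = 2 > 1).
Check x = 373/128: absolute convergence follows by limit comparison with Σ 1/n².

[373/128, 395/128]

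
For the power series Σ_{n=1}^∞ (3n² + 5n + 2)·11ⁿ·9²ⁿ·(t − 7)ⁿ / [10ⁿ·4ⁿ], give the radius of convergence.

R = 40/891

Ratio test: |a_{n+1}/a_n| = [(3(n+1)² + 5(n+1) + 2)/(3n² + 5n + 2)] · 11·81/(10·4) → 891/40 as n → ∞.
The series converges when 891/40 · |t − 7| < 1, giving R = 40/891.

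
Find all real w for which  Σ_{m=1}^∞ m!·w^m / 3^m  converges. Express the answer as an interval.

Apply the ratio test: |a_{m+1}| / |a_m| = (m+1) · 1/3, which tends to ∞ as m → ∞.
The ratio grows without bound, so the series diverges whenever w ≠ 0; it converges only at w = 0. R = 0.

{0}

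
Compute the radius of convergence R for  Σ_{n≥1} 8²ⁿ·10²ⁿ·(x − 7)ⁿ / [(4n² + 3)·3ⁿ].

Apply the ratio test: |a_{n+1}| / |a_n| = [(4n² + 3)/(4(n+1)² + 3)] · 64·100/3, which tends to 6400/3 as n → ∞.
Thus R = 1/(6400/3) = 3/6400.

R = 3/6400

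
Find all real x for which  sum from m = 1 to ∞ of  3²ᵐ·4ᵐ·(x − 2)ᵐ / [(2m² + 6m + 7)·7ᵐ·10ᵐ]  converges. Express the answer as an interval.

[1/18, 71/18]

Ratio test: |a_{m+1}/a_m| = [(2m² + 6m + 7)/(2(m+1)² + 6(m+1) + 7)] · 9·4/(7·10) → 18/35 as m → ∞.
Hence the series converges for |x − 2| < 1/(18/35) = 35/18, so the radius of convergence is 35/18.
Check x = 71/18: absolute convergence follows by limit comparison with Σ 1/m².
Endpoint x = 1/18: absolute convergence follows by limit comparison with Σ 1/m².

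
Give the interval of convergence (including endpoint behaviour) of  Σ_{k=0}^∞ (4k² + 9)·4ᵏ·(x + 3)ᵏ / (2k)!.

(−∞, ∞)

By the ratio test, |a_{k+1}/a_k| = (4(k+1)² + 9)/(4k² + 9) · 4 · 1/[(2k+1)·(2k+2)] → 0.
The limit is 0, so the series converges for all x; R = ∞.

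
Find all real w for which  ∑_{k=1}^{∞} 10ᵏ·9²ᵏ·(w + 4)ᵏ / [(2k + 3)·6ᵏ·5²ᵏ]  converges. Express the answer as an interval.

[-113/27, -103/27)

Ratio test: |a_{k+1}/a_k| = [(2k + 3)/(2(k+1) + 3)] · 10·81/(6·25) → 27/5 as k → ∞.
Thus R = 1/(27/5) = 5/27.
When w = -103/27, the terms are asymptotic to a nonzero constant times 1/k, so the series diverges by limit comparison with Σ 1/k.
At w = -113/27: the terms alternate in sign and decrease monotonically to 0 in absolute value (size ~ c/k), so the alternating series test gives convergence.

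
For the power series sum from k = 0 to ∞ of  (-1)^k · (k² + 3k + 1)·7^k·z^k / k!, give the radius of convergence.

By the ratio test, |a_{k+1}/a_k| = ((k+1)² + 3(k+1) + 1)/(k² + 3k + 1) · 7 · 1/(k+1) → 0.
Since the limit is 0 < 1 for every z, the series converges on all of ℝ and R = ∞.

R = ∞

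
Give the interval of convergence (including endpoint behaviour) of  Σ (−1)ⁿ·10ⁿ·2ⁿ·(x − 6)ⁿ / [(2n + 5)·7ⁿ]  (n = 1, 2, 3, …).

(113/20, 127/20]

The ratio of consecutive coefficients is [(2n + 5)/(2(n+1) + 5)] · 10·2/7 → 20/7.
Convergence for |x − 6| · 20/7 < 1, i.e. |x − 6| < 7/20. So R = 7/20.
Endpoint x = 127/20: convergence follows from the alternating series test (terms decrease monotonically to 0).
At x = 113/20: comparison with the harmonic series Σ 1/n shows the series diverges.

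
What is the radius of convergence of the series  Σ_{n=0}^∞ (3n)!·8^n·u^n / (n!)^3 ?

Ratio test: |a_{n+1}/a_n| = (3n+1)·(3n+2)·(3n+3)/(n+1)³ · 8 → 216 as n → ∞.
The series converges when 216 · |u| < 1, giving R = 1/216.

R = 1/216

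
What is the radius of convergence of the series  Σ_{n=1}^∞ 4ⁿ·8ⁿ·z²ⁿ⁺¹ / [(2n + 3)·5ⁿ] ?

R = √10/8

By the ratio test, |a_{n+1}/a_n| = [(2n + 3)/(2(n+1) + 3)] · 4·8/5 → 32/5.
Since the exponent of z increases by 2 each term, convergence requires |z|² < 5/32, hence R = √10/8.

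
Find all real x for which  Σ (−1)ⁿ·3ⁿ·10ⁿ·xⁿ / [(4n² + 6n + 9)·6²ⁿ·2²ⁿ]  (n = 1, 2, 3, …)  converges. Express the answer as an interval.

[-24/5, 24/5]

By the ratio test, |a_{n+1}/a_n| = [(4n² + 6n + 9)/(4(n+1)² + 6(n+1) + 9)] · 3·10/(36·4) → 5/24.
Hence the series converges for |x| < 1/(5/24) = 24/5, so the radius of convergence is 24/5.
Endpoint x = 24/5: absolute convergence follows by limit comparison with Σ 1/n².
Endpoint x = -24/5: absolute convergence follows by limit comparison with Σ 1/n².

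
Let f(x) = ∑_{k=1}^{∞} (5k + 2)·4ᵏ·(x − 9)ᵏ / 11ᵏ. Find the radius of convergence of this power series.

R = 11/4

The ratio of consecutive coefficients is [(5(k+1) + 2)/(5k + 2)] · 4/11 → 4/11.
Hence the series converges for |x − 9| < 1/(4/11) = 11/4, so the radius of convergence is 11/4.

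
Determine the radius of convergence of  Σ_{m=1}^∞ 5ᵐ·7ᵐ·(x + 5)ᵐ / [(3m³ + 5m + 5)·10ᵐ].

Apply the ratio test: |a_{m+1}| / |a_m| = [(3m³ + 5m + 5)/(3(m+1)³ + 5(m+1) + 5)] · 5·7/10, which tends to 7/2 as m → ∞.
The series converges when 7/2 · |x + 5| < 1, giving R = 2/7.

R = 2/7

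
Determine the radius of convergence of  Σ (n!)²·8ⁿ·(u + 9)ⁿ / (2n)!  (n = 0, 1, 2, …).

By the ratio test, |a_{n+1}/a_n| = (n+1)²/[(2n+1)·(2n+2)] · 8 → 2.
Convergence for |u + 9| · 2 < 1, i.e. |u + 9| < 1/2. So R = 1/2.

R = 1/2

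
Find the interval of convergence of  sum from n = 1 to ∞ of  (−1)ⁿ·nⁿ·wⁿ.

Applying the root test, |a_n|^(1/n) = n → ∞.
The root grows without bound, so R = 0 (convergence only at w = 0).

{0}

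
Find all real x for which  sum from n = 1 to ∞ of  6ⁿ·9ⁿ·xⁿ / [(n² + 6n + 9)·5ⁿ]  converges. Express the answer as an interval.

The ratio of consecutive coefficients is [(n² + 6n + 9)/((n+1)² + 6(n+1) + 9)] · 6·9/5 → 54/5.
Thus R = 1/(54/5) = 5/54.
When x = 5/54, the series is dominated by a constant times Σ 1/n², which converges (p = 2 > 1).
Check x = -5/54: absolute convergence follows by limit comparison with Σ 1/n².

[-5/54, 5/54]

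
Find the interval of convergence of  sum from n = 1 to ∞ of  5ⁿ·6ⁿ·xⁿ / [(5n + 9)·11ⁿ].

[-11/30, 11/30)

Apply the ratio test: |a_{n+1}| / |a_n| = [(5n + 9)/(5(n+1) + 9)] · 5·6/11, which tends to 30/11 as n → ∞.
Thus R = 1/(30/11) = 11/30.
Endpoint x = 11/30: the terms behave like c/n; limit comparison with the harmonic series gives divergence.
At x = -11/30: the terms alternate in sign and decrease monotonically to 0 in absolute value (size ~ c/n), so the alternating series test gives convergence.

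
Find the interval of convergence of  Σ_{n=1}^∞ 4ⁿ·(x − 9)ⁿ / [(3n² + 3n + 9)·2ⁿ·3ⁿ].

The ratio of consecutive coefficients is [(3n² + 3n + 9)/(3(n+1)² + 3(n+1) + 9)] · 4/(2·3) → 2/3.
Convergence for |x − 9| · 2/3 < 1, i.e. |x − 9| < 3/2. So R = 3/2.
When x = 21/2, absolute convergence follows by limit comparison with Σ 1/n².
Check x = 15/2: absolute convergence follows by limit comparison with Σ 1/n².

[15/2, 21/2]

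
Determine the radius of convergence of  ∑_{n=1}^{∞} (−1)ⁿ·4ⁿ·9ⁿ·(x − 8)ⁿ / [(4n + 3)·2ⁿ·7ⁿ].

Apply the ratio test: |a_{n+1}| / |a_n| = [(4n + 3)/(4(n+1) + 3)] · 4·9/(2·7), which tends to 18/7 as n → ∞.
Thus R = 1/(18/7) = 7/18.

R = 7/18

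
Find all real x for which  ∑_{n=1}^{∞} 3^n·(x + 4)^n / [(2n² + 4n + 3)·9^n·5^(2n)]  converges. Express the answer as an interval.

[-79, 71]

By the ratio test, |a_{n+1}/a_n| = [(2n² + 4n + 3)/(2(n+1)² + 4(n+1) + 3)] · 3/(9·25) → 1/75.
Thus R = 1/(1/75) = 75.
At x = 71: the series is dominated by a constant times Σ 1/n², which converges (p = 2 > 1).
When x = -79, the series is dominated by a constant times Σ 1/n², which converges (p = 2 > 1).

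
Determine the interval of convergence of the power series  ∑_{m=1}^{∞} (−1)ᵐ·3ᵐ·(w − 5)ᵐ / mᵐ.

Root test: |a_m|^(1/m) = 3/m → 0.
The limit is 0 for every w, so R = ∞.

(−∞, ∞)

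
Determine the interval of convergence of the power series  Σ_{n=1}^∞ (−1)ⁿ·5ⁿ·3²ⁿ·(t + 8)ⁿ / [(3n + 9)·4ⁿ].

The ratio of consecutive coefficients is [(3n + 9)/(3(n+1) + 9)] · 5·9/4 → 45/4.
The series converges when 45/4 · |t + 8| < 1, giving R = 4/45.
At t = -356/45: an alternating series whose terms decrease to 0 in absolute value, so it converges by the Leibniz criterion.
When t = -364/45, comparison with the harmonic series Σ 1/n shows the series diverges.

(-364/45, -356/45]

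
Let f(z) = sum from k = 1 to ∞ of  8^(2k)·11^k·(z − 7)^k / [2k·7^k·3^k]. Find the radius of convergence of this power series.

Apply the ratio test: |a_{k+1}| / |a_k| = [2k/2(k+1)] · 64·11/(7·3), which tends to 704/21 as k → ∞.
The series converges when 704/21 · |z − 7| < 1, giving R = 21/704.

R = 21/704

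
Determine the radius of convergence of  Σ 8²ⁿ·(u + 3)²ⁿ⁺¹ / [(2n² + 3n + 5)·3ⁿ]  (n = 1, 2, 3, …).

By the ratio test, |a_{n+1}/a_n| = [(2n² + 3n + 5)/(2(n+1)² + 3(n+1) + 5)] · 64/3 → 64/3.
Since the exponent of (u + 3) increases by 2 each term, convergence requires |u + 3|² < 3/64, hence R = √3/8.

R = √3/8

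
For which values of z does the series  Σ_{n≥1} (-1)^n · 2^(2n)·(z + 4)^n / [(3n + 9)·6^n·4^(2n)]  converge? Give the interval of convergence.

(-28, 20]

By the ratio test, |a_{n+1}/a_n| = [(3n + 9)/(3(n+1) + 9)] · 4/(6·16) → 1/24.
Thus R = 1/(1/24) = 24.
When z = 20, convergence follows from the alternating series test (terms decrease monotonically to 0).
Check z = -28: comparison with the harmonic series Σ 1/n shows the series diverges.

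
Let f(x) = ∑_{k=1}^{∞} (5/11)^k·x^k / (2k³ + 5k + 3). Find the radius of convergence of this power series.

R = 11/5

The ratio of consecutive coefficients is [(2k³ + 5k + 3)/(2(k+1)³ + 5(k+1) + 3)] · 5/11 → 5/11.
Thus R = 1/(5/11) = 11/5.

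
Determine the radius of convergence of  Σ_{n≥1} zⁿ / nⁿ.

By the Cauchy root test, |a_n|^(1/n) = 1/n → 0.
The limit is 0 for every z, so R = ∞.

R = ∞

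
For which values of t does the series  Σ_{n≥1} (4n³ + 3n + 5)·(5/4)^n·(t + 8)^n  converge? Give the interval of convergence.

Ratio test: |a_{n+1}/a_n| = [(4(n+1)³ + 3(n+1) + 5)/(4n³ + 3n + 5)] · 5/4 → 5/4 as n → ∞.
The series converges when 5/4 · |t + 8| < 1, giving R = 4/5.
Endpoint t = -36/5: the terms have absolute value of order n³, which does not tend to 0, so the series diverges by the divergence test.
When t = -44/5, the terms have absolute value of order n³, which does not tend to 0, so the series diverges by the divergence test.

(-44/5, -36/5)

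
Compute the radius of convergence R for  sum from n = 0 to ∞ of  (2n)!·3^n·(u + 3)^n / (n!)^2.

R = 1/12

By the ratio test, |a_{n+1}/a_n| = (2n+1)·(2n+2)/(n+1)² · 3 → 12.
Thus R = 1/(12) = 1/12.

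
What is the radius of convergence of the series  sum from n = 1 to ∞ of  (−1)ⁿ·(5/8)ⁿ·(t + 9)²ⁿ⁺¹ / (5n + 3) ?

R = 2√10/5

Apply the ratio test: |a_{n+1}| / |a_n| = [(5n + 3)/(5(n+1) + 3)] · 5/8, which tends to 5/8 as n → ∞.
Writing y = (t + 9)², the series in y has radius 8/5, so |t + 9| < √(8/5) and R = 2√10/5.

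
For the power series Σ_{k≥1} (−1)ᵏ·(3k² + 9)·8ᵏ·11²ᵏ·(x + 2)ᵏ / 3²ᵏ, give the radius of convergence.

R = 9/968

The ratio of consecutive coefficients is [(3(k+1)² + 9)/(3k² + 9)] · 8·121/9 → 968/9.
Thus R = 1/(968/9) = 9/968.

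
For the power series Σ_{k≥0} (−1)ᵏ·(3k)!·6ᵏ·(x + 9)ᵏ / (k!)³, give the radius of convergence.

Ratio test: |a_{k+1}/a_k| = (3k+1)·(3k+2)·(3k+3)/(k+1)³ · 6 → 162 as k → ∞.
The series converges when 162 · |x + 9| < 1, giving R = 1/162.

R = 1/162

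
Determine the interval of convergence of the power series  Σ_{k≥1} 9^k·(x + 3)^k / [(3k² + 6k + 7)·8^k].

The ratio of consecutive coefficients is [(3k² + 6k + 7)/(3(k+1)² + 6(k+1) + 7)] · 9/8 → 9/8.
Convergence for |x + 3| · 9/8 < 1, i.e. |x + 3| < 8/9. So R = 8/9.
Endpoint x = -19/9: the series is dominated by a constant times Σ 1/k², which converges (p = 2 > 1).
At x = -35/9: the series is dominated by a constant times Σ 1/k², which converges (p = 2 > 1).

[-35/9, -19/9]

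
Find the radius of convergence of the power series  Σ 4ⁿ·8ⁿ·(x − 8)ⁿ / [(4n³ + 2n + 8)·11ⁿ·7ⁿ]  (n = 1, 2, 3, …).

R = 77/32

Ratio test: |a_{n+1}/a_n| = [(4n³ + 2n + 8)/(4(n+1)³ + 2(n+1) + 8)] · 4·8/(11·7) → 32/77 as n → ∞.
Convergence for |x − 8| · 32/77 < 1, i.e. |x − 8| < 77/32. So R = 77/32.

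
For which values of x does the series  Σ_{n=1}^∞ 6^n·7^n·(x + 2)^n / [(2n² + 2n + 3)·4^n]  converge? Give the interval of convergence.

[-44/21, -40/21]

The ratio of consecutive coefficients is [(2n² + 2n + 3)/(2(n+1)² + 2(n+1) + 3)] · 6·7/4 → 21/2.
Convergence for |x + 2| · 21/2 < 1, i.e. |x + 2| < 2/21. So R = 2/21.
When x = -40/21, the series is dominated by a constant times Σ 1/n², which converges (p = 2 > 1).
Endpoint x = -44/21: absolute convergence follows by limit comparison with Σ 1/n².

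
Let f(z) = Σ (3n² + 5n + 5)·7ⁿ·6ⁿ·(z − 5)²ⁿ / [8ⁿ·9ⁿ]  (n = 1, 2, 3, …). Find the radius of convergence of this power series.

R = 2√21/7

Apply the ratio test: |a_{n+1}| / |a_n| = [(3(n+1)² + 5(n+1) + 5)/(3n² + 5n + 5)] · 7·6/(8·9), which tends to 7/12 as n → ∞.
Writing y = (z − 5)², the series in y has radius 12/7, so |z − 5| < √(12/7) and R = 2√21/7.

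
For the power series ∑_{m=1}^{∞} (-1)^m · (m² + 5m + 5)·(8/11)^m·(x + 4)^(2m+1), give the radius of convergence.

R = √22/4

Apply the ratio test: |a_{m+1}| / |a_m| = [((m+1)² + 5(m+1) + 5)/(m² + 5m + 5)] · 8/11, which tends to 8/11 as m → ∞.
Since the exponent of (x + 4) increases by 2 each term, convergence requires |x + 4|² < 11/8, hence R = √22/4.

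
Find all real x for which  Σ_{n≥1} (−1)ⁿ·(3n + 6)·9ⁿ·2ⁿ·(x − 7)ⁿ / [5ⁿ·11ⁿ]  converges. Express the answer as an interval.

The ratio of consecutive coefficients is [(3(n+1) + 6)/(3n + 6)] · 9·2/(5·11) → 18/55.
Hence the series converges for |x − 7| < 1/(18/55) = 55/18, so the radius of convergence is 55/18.
Endpoint x = 181/18: the n-th term does not approach 0; divergence by the term test.
When x = 71/18, the terms do not tend to 0, so the series diverges.

(71/18, 181/18)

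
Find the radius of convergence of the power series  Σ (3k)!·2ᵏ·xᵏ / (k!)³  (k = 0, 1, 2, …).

By the ratio test, |a_{k+1}/a_k| = (3k+1)·(3k+2)·(3k+3)/(k+1)³ · 2 → 54.
Thus R = 1/(54) = 1/54.

R = 1/54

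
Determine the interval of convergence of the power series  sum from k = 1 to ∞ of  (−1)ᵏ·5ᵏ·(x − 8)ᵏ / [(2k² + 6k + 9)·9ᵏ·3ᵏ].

Apply the ratio test: |a_{k+1}| / |a_k| = [(2k² + 6k + 9)/(2(k+1)² + 6(k+1) + 9)] · 5/(9·3), which tends to 5/27 as k → ∞.
The series converges when 5/27 · |x − 8| < 1, giving R = 27/5.
When x = 67/5, the terms are on the order of 1/k², so the series converges absolutely by comparison with the p-series (p = 2 > 1).
At x = 13/5: the series is dominated by a constant times Σ 1/k², which converges (p = 2 > 1).

[13/5, 67/5]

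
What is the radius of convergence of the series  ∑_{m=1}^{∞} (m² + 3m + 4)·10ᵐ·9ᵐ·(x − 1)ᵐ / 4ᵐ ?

Ratio test: |a_{m+1}/a_m| = [((m+1)² + 3(m+1) + 4)/(m² + 3m + 4)] · 10·9/4 → 45/2 as m → ∞.
Thus R = 1/(45/2) = 2/45.

R = 2/45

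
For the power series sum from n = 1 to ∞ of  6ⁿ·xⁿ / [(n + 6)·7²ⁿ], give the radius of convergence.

R = 49/6

By the ratio test, |a_{n+1}/a_n| = [(n + 6)/((n+1) + 6)] · 6/49 → 6/49.
Hence the series converges for |x| < 1/(6/49) = 49/6, so the radius of convergence is 49/6.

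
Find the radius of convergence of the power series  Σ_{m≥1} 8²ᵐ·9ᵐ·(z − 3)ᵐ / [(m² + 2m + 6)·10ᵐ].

R = 5/288

The ratio of consecutive coefficients is [(m² + 2m + 6)/((m+1)² + 2(m+1) + 6)] · 64·9/10 → 288/5.
Hence the series converges for |z − 3| < 1/(288/5) = 5/288, so the radius of convergence is 5/288.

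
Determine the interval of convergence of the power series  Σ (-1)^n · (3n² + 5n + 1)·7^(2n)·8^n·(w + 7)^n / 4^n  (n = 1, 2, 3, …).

(-687/98, -685/98)

Apply the ratio test: |a_{n+1}| / |a_n| = [(3(n+1)² + 5(n+1) + 1)/(3n² + 5n + 1)] · 49·8/4, which tends to 98 as n → ∞.
The series converges when 98 · |w + 7| < 1, giving R = 1/98.
Check w = -685/98: the terms do not tend to 0, so the series diverges.
Endpoint w = -687/98: the n-th term does not approach 0; divergence by the term test.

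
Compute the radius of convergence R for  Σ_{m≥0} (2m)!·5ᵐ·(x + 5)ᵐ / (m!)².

By the ratio test, |a_{m+1}/a_m| = (2m+1)·(2m+2)/(m+1)² · 5 → 20.
The series converges when 20 · |x + 5| < 1, giving R = 1/20.

R = 1/20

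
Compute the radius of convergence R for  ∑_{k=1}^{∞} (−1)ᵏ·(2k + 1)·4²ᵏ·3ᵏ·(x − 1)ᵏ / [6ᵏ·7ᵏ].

Apply the ratio test: |a_{k+1}| / |a_k| = [(2(k+1) + 1)/(2k + 1)] · 16·3/(6·7), which tends to 8/7 as k → ∞.
Convergence for |x − 1| · 8/7 < 1, i.e. |x − 1| < 7/8. So R = 7/8.

R = 7/8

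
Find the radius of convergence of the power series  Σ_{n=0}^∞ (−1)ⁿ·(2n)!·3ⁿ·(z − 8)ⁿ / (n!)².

R = 1/12

By the ratio test, |a_{n+1}/a_n| = (2n+1)·(2n+2)/(n+1)² · 3 → 12.
Thus R = 1/(12) = 1/12.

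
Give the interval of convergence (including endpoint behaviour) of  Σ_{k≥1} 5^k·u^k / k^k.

Applying the root test, |a_k|^(1/k) = 5/k → 0.
Since the k-th root of |a_k| tends to 0, the series converges for all real u; R = ∞.

(−∞, ∞)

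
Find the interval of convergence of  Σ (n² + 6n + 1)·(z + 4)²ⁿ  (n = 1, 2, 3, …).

(-5, -3)

By the ratio test, |a_{n+1}/a_n| = ((n+1)² + 6(n+1) + 1)/(n² + 6n + 1) → 1.
Successive powers of (z + 4) differ by 2, so the series converges when |z + 4|² · 1 < 1, i.e. |z + 4| < √(1) = 1. So R = 1.
Endpoint z = -3: the n-th term does not approach 0; divergence by the term test.
When z = -5, the terms have absolute value of order n², which does not tend to 0, so the series diverges by the divergence test.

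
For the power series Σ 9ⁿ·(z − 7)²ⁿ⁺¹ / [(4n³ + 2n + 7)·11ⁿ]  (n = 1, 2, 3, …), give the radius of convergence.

The ratio of consecutive coefficients is [(4n³ + 2n + 7)/(4(n+1)³ + 2(n+1) + 7)] · 9/11 → 9/11.
Since the exponent of (z − 7) increases by 2 each term, convergence requires |z − 7|² < 11/9, hence R = √11/3.

R = √11/3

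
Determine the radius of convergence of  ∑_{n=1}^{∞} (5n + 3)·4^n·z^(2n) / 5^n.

The ratio of consecutive coefficients is [(5(n+1) + 3)/(5n + 3)] · 4/5 → 4/5.
Writing y = z², the series in y has radius 5/4, so |z| < √(5/4) and R = √5/2.

R = √5/2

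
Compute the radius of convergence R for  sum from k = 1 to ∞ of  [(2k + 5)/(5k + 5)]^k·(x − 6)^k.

R = 5/2

Root test: |a_k|^(1/k) = (2k + 5)/(5k + 5) → 2/5.
Hence the series converges for |x − 6| < 1/(2/5) = 5/2, so the radius of convergence is 5/2.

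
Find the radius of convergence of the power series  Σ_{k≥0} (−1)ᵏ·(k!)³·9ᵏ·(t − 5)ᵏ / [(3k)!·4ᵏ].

R = 12

The ratio of consecutive coefficients is (k+1)³/[(3k+1)·(3k+2)·(3k+3)] · 9/4 → 1/12.
Convergence for |t − 5| · 1/12 < 1, i.e. |t − 5| < 12. So R = 12.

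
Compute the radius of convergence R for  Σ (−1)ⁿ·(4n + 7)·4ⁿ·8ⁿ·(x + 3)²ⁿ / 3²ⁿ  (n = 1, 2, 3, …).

R = 3√2/8

Ratio test: |a_{n+1}/a_n| = [(4(n+1) + 7)/(4n + 7)] · 4·8/9 → 32/9 as n → ∞.
Writing y = (x + 3)², the series in y has radius 9/32, so |x + 3| < √(9/32) and R = 3√2/8.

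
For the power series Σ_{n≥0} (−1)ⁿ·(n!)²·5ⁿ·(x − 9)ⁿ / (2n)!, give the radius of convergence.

Ratio test: |a_{n+1}/a_n| = (n+1)²/[(2n+1)·(2n+2)] · 5 → 5/4 as n → ∞.
The series converges when 5/4 · |x − 9| < 1, giving R = 4/5.

R = 4/5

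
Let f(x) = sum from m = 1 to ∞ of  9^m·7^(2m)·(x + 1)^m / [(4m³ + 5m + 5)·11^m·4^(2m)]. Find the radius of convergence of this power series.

R = 176/441

Apply the ratio test: |a_{m+1}| / |a_m| = [(4m³ + 5m + 5)/(4(m+1)³ + 5(m+1) + 5)] · 9·49/(11·16), which tends to 441/176 as m → ∞.
Convergence for |x + 1| · 441/176 < 1, i.e. |x + 1| < 176/441. So R = 176/441.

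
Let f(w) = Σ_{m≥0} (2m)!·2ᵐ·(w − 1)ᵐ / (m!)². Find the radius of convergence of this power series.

R = 1/8

Apply the ratio test: |a_{m+1}| / |a_m| = (2m+1)·(2m+2)/(m+1)² · 2, which tends to 8 as m → ∞.
Hence the series converges for |w − 1| < 1/(8) = 1/8, so the radius of convergence is 1/8.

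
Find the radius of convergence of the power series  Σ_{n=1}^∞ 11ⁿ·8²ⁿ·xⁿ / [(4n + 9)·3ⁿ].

Apply the ratio test: |a_{n+1}| / |a_n| = [(4n + 9)/(4(n+1) + 9)] · 11·64/3, which tends to 704/3 as n → ∞.
Thus R = 1/(704/3) = 3/704.

R = 3/704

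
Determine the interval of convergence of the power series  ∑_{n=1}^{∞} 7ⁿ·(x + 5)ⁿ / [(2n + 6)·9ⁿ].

[-44/7, -26/7)

Apply the ratio test: |a_{n+1}| / |a_n| = [(2n + 6)/(2(n+1) + 6)] · 7/9, which tends to 7/9 as n → ∞.
Hence the series converges for |x + 5| < 1/(7/9) = 9/7, so the radius of convergence is 9/7.
Endpoint x = -26/7: the terms are asymptotic to a nonzero constant times 1/n, so the series diverges by limit comparison with Σ 1/n.
When x = -44/7, an alternating series whose terms decrease to 0 in absolute value, so it converges by the Leibniz criterion.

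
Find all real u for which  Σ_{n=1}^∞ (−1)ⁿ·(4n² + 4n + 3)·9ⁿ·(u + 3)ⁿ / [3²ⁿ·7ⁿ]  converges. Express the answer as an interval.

(-10, 4)

Apply the ratio test: |a_{n+1}| / |a_n| = [(4(n+1)² + 4(n+1) + 3)/(4n² + 4n + 3)] · 9/(9·7), which tends to 1/7 as n → ∞.
Thus R = 1/(1/7) = 7.
Endpoint u = 4: the terms have absolute value of order n², which does not tend to 0, so the series diverges by the divergence test.
When u = -10, the terms do not tend to 0, so the series diverges.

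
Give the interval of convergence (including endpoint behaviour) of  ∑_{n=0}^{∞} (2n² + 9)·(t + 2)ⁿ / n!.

(−∞, ∞)

Apply the ratio test: |a_{n+1}| / |a_n| = (2(n+1)² + 9)/(2n² + 9) · 1/(n+1), which tends to 0 as n → ∞.
The limit is 0, so the series converges for all t; R = ∞.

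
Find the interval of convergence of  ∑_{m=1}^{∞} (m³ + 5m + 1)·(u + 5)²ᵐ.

Apply the ratio test: |a_{m+1}| / |a_m| = ((m+1)³ + 5(m+1) + 1)/(m³ + 5m + 1), which tends to 1 as m → ∞.
Since the exponent of (u + 5) increases by 2 each term, convergence requires |u + 5|² < 1, hence R = 1.
Endpoint u = -4: the m-th term does not approach 0; divergence by the term test.
Check u = -6: the terms do not tend to 0, so the series diverges.

(-6, -4)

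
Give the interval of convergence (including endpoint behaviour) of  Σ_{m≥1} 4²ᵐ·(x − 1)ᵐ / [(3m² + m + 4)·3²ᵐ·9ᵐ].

[-65/16, 97/16]

Ratio test: |a_{m+1}/a_m| = [(3m² + m + 4)/(3(m+1)² + (m+1) + 4)] · 16/(9·9) → 16/81 as m → ∞.
Hence the series converges for |x − 1| < 1/(16/81) = 81/16, so the radius of convergence is 81/16.
At x = 97/16: the series is dominated by a constant times Σ 1/m², which converges (p = 2 > 1).
At x = -65/16: the series is dominated by a constant times Σ 1/m², which converges (p = 2 > 1).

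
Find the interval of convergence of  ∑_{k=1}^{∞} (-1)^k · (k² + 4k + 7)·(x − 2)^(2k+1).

(1, 3)

Apply the ratio test: |a_{k+1}| / |a_k| = ((k+1)² + 4(k+1) + 7)/(k² + 4k + 7), which tends to 1 as k → ∞.
Writing y = (x − 2)², the series in y has radius 1, so |x − 2| < √(1) = 1 and R = 1.
When x = 3, the k-th term does not approach 0; divergence by the term test.
At x = 1: the k-th term does not approach 0; divergence by the term test.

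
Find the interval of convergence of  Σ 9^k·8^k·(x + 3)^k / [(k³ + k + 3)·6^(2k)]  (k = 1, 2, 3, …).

By the ratio test, |a_{k+1}/a_k| = [(k³ + k + 3)/((k+1)³ + (k+1) + 3)] · 9·8/36 → 2.
Hence the series converges for |x + 3| < 1/(2) = 1/2, so the radius of convergence is 1/2.
Endpoint x = -5/2: absolute convergence follows by limit comparison with Σ 1/k³.
When x = -7/2, the series is dominated by a constant times Σ 1/k³, which converges (p = 3 > 1).

[-7/2, -5/2]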